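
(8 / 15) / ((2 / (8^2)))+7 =361 / 15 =24.07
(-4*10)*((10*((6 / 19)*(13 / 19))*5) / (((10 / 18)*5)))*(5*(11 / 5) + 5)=-2489.09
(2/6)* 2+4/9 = 10/9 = 1.11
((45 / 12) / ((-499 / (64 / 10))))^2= 576 / 249001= 0.00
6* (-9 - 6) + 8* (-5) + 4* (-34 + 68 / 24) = -254.67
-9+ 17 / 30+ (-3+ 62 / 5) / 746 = -47114 / 5595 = -8.42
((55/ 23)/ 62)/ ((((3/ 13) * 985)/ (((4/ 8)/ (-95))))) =-143/ 160125540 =-0.00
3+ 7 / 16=55 / 16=3.44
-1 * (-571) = 571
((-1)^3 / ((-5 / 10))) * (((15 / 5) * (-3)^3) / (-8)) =81 / 4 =20.25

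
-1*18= -18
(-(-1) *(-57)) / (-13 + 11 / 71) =71 / 16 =4.44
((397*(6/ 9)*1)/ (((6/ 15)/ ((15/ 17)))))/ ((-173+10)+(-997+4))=-9925/ 19652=-0.51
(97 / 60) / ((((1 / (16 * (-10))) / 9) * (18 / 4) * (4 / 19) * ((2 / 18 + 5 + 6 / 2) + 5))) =-11058 / 59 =-187.42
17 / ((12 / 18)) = 51 / 2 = 25.50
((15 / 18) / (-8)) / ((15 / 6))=-0.04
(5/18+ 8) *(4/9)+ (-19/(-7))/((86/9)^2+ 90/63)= 15794095/4259142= 3.71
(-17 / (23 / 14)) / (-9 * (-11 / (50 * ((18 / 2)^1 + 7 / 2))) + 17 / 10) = -297500 / 53429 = -5.57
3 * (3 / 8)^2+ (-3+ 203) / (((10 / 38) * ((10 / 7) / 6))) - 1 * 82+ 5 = 199387 / 64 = 3115.42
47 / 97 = 0.48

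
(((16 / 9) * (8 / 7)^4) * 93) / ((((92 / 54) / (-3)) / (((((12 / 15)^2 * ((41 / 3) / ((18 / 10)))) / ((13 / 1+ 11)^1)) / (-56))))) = 10412032 / 5798415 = 1.80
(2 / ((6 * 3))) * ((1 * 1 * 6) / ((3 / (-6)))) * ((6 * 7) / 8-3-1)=-5 / 3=-1.67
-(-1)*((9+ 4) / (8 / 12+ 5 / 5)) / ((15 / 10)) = 26 / 5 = 5.20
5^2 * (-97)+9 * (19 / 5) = -11954 / 5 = -2390.80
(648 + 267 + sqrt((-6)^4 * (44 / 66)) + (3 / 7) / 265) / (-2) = -848664 / 1855 -6 * sqrt(6) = -472.20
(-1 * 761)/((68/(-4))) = 761/17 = 44.76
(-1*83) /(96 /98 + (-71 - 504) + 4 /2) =4067 /28029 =0.15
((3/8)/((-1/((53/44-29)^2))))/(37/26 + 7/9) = -525000879/3988160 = -131.64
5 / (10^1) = 0.50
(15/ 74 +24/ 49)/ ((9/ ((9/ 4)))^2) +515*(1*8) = 239028431/ 58016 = 4120.04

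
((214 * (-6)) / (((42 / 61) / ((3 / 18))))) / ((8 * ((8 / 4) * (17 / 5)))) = -32635 / 5712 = -5.71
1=1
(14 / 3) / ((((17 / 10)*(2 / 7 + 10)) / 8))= 980 / 459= 2.14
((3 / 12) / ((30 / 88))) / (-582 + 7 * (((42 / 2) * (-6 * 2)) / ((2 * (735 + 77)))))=-638 / 507285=-0.00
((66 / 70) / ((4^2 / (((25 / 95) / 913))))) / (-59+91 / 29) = -29 / 95376960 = -0.00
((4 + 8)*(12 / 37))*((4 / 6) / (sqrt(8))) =24*sqrt(2) / 37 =0.92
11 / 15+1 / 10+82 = 497 / 6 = 82.83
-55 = -55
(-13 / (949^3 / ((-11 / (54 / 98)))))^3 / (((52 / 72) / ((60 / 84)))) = 223701170 / 8079007108765641593424390927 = 0.00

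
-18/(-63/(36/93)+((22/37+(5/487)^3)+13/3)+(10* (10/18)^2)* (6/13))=108001110388392/938395065283423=0.12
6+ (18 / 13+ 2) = 122 / 13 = 9.38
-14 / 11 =-1.27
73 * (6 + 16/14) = 3650/7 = 521.43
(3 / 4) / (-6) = -1 / 8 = -0.12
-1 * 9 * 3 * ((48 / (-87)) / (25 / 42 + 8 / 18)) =54432 / 3799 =14.33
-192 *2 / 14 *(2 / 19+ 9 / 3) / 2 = -5664 / 133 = -42.59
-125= -125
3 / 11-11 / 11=-8 / 11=-0.73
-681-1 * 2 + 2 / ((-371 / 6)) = -253405 / 371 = -683.03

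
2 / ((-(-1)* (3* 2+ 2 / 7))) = 7 / 22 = 0.32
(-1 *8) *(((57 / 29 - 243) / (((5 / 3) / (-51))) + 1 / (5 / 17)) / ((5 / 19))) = -162634376 / 725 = -224323.28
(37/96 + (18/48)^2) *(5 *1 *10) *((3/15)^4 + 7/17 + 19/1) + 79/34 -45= 19091767/40800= 467.94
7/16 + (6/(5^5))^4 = 667572021505111/1525878906250000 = 0.44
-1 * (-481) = 481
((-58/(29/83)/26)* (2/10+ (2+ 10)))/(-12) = 5063/780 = 6.49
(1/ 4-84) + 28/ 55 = -18313/ 220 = -83.24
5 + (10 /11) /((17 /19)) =1125 /187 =6.02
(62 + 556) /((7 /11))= 6798 /7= 971.14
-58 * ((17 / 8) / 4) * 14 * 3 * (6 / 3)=-10353 / 4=-2588.25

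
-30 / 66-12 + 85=798 / 11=72.55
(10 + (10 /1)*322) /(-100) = -323 /10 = -32.30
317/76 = 4.17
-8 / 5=-1.60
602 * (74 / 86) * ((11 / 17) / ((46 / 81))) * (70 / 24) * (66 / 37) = 2401245 / 782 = 3070.65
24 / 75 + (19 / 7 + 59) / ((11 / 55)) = 308.89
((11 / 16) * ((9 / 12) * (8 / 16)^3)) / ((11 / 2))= 3 / 256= 0.01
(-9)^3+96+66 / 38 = -11994 / 19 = -631.26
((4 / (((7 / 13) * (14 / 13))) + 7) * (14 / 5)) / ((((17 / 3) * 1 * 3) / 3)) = 4086 / 595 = 6.87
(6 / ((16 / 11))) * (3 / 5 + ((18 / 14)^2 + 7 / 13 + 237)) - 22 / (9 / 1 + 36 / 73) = 28287269 / 28665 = 986.82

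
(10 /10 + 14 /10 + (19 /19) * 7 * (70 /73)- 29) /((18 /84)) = -92.81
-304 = -304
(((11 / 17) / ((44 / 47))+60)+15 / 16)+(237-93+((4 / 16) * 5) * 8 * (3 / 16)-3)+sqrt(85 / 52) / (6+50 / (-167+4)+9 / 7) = 1141 * sqrt(1105) / 207038+55625 / 272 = 204.69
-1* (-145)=145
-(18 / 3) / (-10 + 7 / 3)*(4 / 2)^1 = 36 / 23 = 1.57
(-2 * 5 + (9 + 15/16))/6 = -1/96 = -0.01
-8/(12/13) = -26/3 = -8.67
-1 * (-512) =512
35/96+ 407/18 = 6617/288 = 22.98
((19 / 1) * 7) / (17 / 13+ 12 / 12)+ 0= 1729 / 30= 57.63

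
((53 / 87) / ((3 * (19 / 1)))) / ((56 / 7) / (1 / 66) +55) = 1 / 54549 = 0.00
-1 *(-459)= 459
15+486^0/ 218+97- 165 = -11553/ 218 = -53.00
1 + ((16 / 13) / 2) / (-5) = 57 / 65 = 0.88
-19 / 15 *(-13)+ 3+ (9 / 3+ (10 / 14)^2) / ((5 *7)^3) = 122691616 / 6302625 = 19.47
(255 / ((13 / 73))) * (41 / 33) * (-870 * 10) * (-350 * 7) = 5422642575000 / 143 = 37920577447.55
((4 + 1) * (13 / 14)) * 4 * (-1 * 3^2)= -1170 / 7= -167.14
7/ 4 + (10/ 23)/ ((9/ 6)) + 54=15467/ 276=56.04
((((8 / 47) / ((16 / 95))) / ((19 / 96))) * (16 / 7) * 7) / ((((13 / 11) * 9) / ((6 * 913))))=25710080 / 611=42078.69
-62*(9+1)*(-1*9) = 5580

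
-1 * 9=-9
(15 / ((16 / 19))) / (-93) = -0.19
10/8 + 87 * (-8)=-2779/4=-694.75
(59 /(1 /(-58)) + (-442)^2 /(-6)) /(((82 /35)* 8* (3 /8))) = -1889090 /369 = -5119.49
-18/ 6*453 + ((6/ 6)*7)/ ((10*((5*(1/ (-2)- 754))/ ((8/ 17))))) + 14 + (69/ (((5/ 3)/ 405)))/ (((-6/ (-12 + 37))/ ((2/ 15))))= -6836524556/ 641325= -10660.00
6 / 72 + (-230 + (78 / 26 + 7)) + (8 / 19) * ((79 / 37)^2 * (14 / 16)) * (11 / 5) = -337448461 / 1560660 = -216.22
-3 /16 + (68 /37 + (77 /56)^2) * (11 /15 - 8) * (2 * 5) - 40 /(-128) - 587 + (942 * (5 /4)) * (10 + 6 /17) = 228106161 /20128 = 11332.78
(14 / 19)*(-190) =-140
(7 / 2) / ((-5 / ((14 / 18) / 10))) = -49 / 900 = -0.05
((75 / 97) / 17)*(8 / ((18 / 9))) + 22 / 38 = 23839 / 31331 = 0.76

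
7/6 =1.17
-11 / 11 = -1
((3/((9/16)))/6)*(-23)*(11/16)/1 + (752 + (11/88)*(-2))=737.69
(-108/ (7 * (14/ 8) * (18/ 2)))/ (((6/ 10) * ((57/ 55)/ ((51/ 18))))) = -37400/ 8379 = -4.46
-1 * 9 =-9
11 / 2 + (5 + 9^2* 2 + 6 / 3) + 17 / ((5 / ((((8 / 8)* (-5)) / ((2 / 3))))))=149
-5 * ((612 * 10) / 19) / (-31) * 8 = 244800 / 589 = 415.62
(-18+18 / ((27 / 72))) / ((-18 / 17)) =-85 / 3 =-28.33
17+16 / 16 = 18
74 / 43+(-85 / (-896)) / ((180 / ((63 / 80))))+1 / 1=4793051 / 1761280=2.72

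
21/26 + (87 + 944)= 26827/26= 1031.81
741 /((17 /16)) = 11856 /17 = 697.41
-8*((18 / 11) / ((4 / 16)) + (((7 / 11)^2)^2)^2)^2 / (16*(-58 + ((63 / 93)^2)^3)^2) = -1563379308003505905959637368995124209 / 242695013434225509127199274010323577538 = -0.01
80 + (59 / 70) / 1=5659 / 70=80.84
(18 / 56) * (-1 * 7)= -9 / 4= -2.25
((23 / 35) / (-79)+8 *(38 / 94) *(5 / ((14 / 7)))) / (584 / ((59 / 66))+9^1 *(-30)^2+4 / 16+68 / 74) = 9165273108 / 9934269493645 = 0.00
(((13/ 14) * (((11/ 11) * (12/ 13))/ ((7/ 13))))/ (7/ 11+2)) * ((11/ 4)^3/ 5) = 570999/ 227360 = 2.51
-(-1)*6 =6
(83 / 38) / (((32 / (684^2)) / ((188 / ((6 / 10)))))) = 10006065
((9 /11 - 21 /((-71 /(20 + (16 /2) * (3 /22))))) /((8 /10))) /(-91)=-2505 /25844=-0.10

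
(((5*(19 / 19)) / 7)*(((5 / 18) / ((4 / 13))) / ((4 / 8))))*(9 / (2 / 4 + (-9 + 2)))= -25 / 14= -1.79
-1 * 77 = -77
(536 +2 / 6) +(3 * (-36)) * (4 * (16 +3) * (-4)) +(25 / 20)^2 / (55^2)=33368.33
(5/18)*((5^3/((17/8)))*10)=25000/153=163.40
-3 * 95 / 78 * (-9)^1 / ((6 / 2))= 285 / 26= 10.96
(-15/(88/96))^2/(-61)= -32400/7381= -4.39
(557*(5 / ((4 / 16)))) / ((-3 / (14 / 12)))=-38990 / 9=-4332.22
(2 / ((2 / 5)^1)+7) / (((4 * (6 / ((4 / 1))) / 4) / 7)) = 56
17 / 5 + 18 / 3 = 47 / 5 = 9.40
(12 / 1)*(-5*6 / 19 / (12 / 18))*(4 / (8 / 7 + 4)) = -420 / 19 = -22.11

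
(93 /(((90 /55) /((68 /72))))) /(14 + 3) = 341 /108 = 3.16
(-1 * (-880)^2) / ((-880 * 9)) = 880 / 9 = 97.78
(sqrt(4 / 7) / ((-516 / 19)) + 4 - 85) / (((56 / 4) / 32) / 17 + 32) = -22032 / 8711 - 2584 * sqrt(7) / 7866033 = -2.53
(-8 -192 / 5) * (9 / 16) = -261 / 10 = -26.10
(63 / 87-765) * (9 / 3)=-2292.83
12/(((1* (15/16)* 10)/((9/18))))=16/25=0.64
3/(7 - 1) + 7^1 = 15/2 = 7.50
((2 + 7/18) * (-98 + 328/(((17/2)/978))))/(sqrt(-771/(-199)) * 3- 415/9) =-1136195593405/573082172- 371463111 * sqrt(153429)/573082172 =-2236.50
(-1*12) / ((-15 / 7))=28 / 5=5.60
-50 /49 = -1.02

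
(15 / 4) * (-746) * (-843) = 4716585 / 2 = 2358292.50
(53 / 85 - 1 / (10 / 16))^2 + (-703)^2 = 3570666914 / 7225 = 494209.95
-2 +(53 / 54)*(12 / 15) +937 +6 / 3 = 126601 / 135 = 937.79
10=10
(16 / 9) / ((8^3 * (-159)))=-1 / 45792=-0.00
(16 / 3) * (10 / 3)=160 / 9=17.78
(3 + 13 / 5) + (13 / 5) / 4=25 / 4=6.25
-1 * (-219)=219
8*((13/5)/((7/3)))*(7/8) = 7.80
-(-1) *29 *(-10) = -290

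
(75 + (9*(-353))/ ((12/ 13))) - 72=-13755/ 4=-3438.75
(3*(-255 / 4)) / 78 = -255 / 104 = -2.45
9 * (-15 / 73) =-1.85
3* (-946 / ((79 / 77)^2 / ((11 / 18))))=-30848587 / 18723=-1647.63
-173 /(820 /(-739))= 127847 /820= 155.91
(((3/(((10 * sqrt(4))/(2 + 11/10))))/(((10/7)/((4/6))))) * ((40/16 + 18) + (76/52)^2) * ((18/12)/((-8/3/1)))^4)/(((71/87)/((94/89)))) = 44541525197043/69986615296000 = 0.64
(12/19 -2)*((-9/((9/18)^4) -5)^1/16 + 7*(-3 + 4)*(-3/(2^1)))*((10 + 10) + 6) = 704.91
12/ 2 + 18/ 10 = 39/ 5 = 7.80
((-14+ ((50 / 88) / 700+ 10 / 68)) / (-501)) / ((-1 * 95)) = -290119 / 996829680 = -0.00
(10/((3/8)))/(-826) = -40/1239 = -0.03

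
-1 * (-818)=818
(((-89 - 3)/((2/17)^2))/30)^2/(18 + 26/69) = 1016200007/380400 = 2671.40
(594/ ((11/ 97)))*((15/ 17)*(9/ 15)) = 47142/ 17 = 2773.06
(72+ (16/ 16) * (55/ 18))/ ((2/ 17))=22967/ 36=637.97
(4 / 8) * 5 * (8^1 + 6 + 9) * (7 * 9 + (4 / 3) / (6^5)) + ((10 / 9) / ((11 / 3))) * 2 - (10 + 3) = 463192313 / 128304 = 3610.12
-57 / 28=-2.04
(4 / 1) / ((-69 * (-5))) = 4 / 345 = 0.01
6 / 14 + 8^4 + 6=28717 / 7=4102.43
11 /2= 5.50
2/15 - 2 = -28/15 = -1.87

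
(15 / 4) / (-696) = -5 / 928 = -0.01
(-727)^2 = 528529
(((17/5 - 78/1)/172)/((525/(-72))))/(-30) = -373/188125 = -0.00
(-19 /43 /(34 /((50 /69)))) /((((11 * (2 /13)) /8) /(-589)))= 14548300 /554829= 26.22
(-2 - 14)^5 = -1048576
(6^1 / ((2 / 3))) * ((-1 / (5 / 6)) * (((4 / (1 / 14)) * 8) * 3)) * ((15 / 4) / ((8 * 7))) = -972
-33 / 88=-3 / 8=-0.38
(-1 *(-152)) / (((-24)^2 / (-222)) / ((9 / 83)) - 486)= -8436 / 28301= -0.30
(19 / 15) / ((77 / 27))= 171 / 385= 0.44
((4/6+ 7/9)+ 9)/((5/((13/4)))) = 611/90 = 6.79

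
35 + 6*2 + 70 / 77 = 527 / 11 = 47.91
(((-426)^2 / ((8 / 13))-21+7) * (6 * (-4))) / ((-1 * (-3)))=-2359076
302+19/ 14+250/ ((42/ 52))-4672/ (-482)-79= 5502055/ 10122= 543.57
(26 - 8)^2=324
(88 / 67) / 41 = 88 / 2747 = 0.03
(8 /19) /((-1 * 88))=-1 /209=-0.00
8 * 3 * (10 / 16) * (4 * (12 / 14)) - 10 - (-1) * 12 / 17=5014 / 119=42.13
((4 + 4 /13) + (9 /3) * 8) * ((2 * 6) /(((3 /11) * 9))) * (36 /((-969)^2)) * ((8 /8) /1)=64768 /12206493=0.01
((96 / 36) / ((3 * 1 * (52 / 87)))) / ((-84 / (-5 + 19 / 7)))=232 / 5733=0.04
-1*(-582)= 582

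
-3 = -3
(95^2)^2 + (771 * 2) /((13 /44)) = 1058925973 /13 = 81455844.08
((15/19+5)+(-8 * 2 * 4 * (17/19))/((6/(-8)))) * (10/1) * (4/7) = 187280/399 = 469.37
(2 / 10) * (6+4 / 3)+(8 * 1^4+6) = 232 / 15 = 15.47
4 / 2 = 2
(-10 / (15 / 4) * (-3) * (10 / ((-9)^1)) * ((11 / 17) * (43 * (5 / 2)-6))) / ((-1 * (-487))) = -89320 / 74511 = -1.20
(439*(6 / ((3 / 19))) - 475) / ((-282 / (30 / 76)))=-4265 / 188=-22.69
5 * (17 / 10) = 17 / 2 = 8.50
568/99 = 5.74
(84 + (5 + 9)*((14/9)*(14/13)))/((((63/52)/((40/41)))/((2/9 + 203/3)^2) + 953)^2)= 583112741114492825600/4928560217765271997174521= 0.00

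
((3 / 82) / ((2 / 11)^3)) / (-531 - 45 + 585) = 1331 / 1968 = 0.68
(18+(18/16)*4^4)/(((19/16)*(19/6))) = 29376/361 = 81.37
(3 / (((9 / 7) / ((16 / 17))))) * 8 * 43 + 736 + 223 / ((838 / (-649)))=1318.75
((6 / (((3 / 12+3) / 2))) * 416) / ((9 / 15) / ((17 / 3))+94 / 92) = 6005760 / 4409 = 1362.16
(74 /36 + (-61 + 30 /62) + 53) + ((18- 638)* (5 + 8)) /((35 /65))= -58488569 /3906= -14974.03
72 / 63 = 8 / 7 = 1.14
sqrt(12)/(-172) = -sqrt(3)/86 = -0.02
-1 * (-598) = 598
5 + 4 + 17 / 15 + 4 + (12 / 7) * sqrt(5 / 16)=3 * sqrt(5) / 7 + 212 / 15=15.09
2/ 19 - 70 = -1328/ 19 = -69.89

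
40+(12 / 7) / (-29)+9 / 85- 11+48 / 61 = 31401562 / 1052555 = 29.83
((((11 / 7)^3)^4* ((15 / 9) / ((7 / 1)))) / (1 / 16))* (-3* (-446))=111979124481405280 / 96889010407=1155746.39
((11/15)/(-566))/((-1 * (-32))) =-11/271680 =-0.00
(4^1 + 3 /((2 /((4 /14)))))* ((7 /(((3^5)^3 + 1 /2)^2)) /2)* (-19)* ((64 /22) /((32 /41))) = -48298 /9059210443516475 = -0.00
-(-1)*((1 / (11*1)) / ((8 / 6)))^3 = 27 / 85184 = 0.00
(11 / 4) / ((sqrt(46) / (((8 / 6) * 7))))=77 * sqrt(46) / 138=3.78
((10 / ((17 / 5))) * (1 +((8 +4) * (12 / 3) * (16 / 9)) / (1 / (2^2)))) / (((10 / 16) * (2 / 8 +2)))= 328640 / 459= 715.99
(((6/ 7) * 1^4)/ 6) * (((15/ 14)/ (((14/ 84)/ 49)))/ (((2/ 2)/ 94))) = 4230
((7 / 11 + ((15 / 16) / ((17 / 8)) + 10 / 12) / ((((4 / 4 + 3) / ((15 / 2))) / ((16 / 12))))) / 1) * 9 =12867 / 374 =34.40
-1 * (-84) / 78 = 1.08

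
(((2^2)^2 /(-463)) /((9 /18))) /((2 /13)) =-208 /463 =-0.45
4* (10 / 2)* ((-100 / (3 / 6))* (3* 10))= -120000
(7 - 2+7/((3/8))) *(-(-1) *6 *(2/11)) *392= 111328/11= 10120.73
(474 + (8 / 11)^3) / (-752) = -0.63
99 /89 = 1.11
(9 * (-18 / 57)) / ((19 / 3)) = -162 / 361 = -0.45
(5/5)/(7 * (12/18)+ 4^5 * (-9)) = -3/27634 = -0.00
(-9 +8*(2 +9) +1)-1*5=75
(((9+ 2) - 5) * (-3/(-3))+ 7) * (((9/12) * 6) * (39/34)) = 4563/68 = 67.10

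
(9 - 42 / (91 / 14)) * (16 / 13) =528 / 169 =3.12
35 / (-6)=-35 / 6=-5.83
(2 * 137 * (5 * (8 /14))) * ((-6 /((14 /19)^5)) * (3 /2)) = -15265150335 /470596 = -32437.91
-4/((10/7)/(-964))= 13496/5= 2699.20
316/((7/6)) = 1896/7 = 270.86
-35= -35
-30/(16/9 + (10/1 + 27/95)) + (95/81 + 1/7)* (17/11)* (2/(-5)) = -1061474182/321610905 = -3.30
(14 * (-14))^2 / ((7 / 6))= 32928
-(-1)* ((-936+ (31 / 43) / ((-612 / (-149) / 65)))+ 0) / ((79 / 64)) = -389304656 / 519741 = -749.04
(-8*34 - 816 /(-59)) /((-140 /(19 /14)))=5168 /2065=2.50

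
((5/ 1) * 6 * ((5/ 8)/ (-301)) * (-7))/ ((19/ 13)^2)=12675/ 62092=0.20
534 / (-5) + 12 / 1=-474 / 5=-94.80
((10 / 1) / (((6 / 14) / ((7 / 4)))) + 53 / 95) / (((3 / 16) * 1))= 188744 / 855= 220.75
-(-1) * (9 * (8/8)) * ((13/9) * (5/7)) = 65/7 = 9.29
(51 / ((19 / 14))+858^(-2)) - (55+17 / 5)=-1456132297 / 69935580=-20.82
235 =235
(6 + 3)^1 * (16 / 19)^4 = 589824 / 130321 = 4.53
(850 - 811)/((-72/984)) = -533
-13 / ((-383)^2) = -13 / 146689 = -0.00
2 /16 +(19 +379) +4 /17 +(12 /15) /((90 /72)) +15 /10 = 1361701 /3400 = 400.50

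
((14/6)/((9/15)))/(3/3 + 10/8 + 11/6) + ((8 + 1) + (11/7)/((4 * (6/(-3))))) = 1639/168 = 9.76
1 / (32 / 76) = 19 / 8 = 2.38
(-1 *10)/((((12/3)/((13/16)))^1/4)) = -65/8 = -8.12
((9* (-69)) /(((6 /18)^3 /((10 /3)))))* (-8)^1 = 447120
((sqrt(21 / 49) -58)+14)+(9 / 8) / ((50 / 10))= -1751 / 40+sqrt(21) / 7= -43.12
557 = 557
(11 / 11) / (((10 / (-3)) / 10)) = -3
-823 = -823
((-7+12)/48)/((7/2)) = 5/168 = 0.03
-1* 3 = -3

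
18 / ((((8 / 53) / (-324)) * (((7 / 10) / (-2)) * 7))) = 772740 / 49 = 15770.20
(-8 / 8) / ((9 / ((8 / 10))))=-4 / 45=-0.09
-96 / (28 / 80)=-1920 / 7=-274.29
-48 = -48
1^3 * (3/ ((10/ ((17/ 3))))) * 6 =51/ 5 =10.20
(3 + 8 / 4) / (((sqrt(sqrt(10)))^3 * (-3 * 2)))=-10^(1 / 4) / 12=-0.15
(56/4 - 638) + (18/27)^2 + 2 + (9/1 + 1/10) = -55121/90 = -612.46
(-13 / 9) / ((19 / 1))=-13 / 171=-0.08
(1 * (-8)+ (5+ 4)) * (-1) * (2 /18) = -1 /9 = -0.11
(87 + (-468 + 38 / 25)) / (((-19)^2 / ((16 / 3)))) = -151792 / 27075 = -5.61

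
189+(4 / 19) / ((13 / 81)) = 47007 / 247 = 190.31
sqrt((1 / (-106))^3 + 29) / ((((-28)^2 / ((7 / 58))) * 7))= sqrt(74718022) / 72989056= 0.00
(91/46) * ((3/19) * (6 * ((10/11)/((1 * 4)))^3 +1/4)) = 0.10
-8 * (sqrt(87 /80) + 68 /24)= -68 /3 - 2 * sqrt(435) /5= -31.01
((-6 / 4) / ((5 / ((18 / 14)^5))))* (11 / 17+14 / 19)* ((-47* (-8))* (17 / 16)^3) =-1075565902347 / 1634984960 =-657.84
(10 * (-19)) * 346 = -65740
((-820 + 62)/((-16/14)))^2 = 7038409/16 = 439900.56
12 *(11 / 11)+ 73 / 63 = 829 / 63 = 13.16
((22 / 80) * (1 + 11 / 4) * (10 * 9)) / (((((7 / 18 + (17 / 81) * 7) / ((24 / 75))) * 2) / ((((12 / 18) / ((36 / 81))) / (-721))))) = -0.02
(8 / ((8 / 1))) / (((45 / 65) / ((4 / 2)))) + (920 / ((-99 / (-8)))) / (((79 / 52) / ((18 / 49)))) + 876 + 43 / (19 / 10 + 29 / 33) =912.34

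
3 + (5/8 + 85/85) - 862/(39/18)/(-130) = 51953/6760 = 7.69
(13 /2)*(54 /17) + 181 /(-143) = 47116 /2431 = 19.38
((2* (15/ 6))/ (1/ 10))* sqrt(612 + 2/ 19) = 50* sqrt(220970)/ 19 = 1237.04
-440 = -440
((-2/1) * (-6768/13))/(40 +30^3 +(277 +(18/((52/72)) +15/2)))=27072/711085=0.04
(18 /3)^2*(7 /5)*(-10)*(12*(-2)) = 12096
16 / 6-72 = -208 / 3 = -69.33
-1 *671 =-671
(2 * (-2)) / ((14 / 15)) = -4.29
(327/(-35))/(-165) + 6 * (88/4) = 254209/1925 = 132.06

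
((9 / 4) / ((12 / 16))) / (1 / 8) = 24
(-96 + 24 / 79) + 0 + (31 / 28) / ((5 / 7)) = -94.15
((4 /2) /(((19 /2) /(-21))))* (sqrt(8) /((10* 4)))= -21* sqrt(2) /95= -0.31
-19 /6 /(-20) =19 /120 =0.16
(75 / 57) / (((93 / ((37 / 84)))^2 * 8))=34225 / 9276156288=0.00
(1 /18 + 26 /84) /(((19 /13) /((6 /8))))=299 /1596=0.19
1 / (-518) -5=-2591 / 518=-5.00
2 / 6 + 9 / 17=44 / 51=0.86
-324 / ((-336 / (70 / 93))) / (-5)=-9 / 62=-0.15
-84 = -84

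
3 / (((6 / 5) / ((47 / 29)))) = 235 / 58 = 4.05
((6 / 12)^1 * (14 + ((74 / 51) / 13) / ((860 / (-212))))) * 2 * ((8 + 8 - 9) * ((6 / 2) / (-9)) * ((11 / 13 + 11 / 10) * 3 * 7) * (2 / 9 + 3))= -358022459102 / 83388825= -4293.41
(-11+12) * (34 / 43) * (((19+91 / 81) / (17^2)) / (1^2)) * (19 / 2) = 30970 / 59211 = 0.52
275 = 275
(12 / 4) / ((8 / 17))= 51 / 8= 6.38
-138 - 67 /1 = -205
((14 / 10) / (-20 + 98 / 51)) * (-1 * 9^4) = 2342277 / 4610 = 508.09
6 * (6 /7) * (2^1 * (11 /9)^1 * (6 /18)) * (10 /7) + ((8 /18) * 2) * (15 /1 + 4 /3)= 27128 /1323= 20.50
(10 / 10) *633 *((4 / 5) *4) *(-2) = -20256 / 5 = -4051.20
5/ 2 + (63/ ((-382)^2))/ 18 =729627/ 291848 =2.50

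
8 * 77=616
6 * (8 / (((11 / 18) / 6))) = 5184 / 11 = 471.27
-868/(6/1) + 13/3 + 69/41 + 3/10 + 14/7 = -167711/1230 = -136.35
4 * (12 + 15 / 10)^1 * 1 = 54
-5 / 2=-2.50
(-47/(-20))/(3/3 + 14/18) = 423/320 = 1.32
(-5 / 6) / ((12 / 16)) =-1.11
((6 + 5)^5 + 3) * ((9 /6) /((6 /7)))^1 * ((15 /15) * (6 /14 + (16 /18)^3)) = 464721317 /1458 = 318738.90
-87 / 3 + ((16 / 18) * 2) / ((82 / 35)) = -10421 / 369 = -28.24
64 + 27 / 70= 4507 / 70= 64.39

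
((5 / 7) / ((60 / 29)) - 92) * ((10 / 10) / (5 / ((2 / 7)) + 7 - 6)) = -7699 / 1554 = -4.95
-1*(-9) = 9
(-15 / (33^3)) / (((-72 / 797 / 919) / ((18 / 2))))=3662215 / 95832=38.21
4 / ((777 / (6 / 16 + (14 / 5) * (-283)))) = -31681 / 7770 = -4.08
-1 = -1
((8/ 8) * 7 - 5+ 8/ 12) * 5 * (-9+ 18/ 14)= -720/ 7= -102.86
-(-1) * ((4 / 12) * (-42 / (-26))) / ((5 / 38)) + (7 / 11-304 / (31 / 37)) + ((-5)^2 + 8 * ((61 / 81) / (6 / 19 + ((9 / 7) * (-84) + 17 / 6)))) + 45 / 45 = -2376104596849 / 7153332615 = -332.17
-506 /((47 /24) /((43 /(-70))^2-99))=1467150036 /57575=25482.41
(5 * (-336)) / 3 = -560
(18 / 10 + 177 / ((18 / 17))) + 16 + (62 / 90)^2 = 751037 / 4050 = 185.44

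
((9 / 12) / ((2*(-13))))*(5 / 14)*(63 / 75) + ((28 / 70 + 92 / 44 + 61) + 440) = 5759837 / 11440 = 503.48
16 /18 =0.89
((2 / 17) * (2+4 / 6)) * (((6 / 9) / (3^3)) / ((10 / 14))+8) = 52064 / 20655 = 2.52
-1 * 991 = -991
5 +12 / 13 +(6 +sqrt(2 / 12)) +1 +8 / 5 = sqrt(6) / 6 +944 / 65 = 14.93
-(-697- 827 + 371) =1153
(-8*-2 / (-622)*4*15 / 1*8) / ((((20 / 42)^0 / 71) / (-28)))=7633920 / 311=24546.37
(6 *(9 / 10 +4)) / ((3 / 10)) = 98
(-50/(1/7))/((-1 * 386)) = 175/193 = 0.91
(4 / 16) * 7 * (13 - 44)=-217 / 4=-54.25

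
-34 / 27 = -1.26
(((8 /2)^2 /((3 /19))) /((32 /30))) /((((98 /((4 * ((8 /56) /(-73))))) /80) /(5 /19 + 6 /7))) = -119200 /175273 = -0.68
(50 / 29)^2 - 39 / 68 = 137201 / 57188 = 2.40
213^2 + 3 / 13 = 589800 / 13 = 45369.23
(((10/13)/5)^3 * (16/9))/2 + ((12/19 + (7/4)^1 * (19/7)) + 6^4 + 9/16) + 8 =7874082835/6010992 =1309.95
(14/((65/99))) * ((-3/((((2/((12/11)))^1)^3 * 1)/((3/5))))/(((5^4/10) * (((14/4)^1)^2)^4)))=-17915904/4048228559375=-0.00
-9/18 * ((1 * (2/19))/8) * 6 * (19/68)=-3/272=-0.01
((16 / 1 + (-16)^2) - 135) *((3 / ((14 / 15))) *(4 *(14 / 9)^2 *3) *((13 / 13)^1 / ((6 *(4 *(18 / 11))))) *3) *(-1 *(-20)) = 527450 / 27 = 19535.19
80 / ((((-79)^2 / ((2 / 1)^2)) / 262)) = 83840 / 6241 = 13.43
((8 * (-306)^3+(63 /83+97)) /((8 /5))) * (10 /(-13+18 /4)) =237816611375 /1411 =168544728.12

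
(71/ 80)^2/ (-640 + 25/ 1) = -5041/ 3936000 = -0.00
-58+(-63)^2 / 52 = 953 / 52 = 18.33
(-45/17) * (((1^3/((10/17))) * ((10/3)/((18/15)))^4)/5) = -78125/1458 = -53.58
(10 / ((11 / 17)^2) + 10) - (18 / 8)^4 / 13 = 12850919 / 402688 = 31.91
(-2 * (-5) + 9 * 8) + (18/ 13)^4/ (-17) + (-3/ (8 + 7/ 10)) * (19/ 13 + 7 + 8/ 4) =1100768042/ 14080573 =78.18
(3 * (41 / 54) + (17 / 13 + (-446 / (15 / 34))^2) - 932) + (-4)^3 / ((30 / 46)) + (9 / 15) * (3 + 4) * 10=1021001.66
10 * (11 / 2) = 55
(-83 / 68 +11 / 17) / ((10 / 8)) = -39 / 85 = -0.46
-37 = -37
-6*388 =-2328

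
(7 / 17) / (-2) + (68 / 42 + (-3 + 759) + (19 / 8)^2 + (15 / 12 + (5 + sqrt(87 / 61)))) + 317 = sqrt(5307) / 61 + 24819869 / 22848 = 1087.50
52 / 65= 4 / 5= 0.80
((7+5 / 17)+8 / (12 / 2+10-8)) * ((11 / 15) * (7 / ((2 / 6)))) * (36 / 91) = 55836 / 1105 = 50.53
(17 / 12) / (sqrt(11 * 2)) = 17 * sqrt(22) / 264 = 0.30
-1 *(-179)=179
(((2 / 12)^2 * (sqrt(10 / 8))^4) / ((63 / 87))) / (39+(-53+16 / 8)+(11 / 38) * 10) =-13775 / 2092608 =-0.01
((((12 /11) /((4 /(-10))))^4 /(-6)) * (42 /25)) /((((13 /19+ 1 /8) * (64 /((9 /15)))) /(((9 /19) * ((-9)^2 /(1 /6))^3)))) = -5857797793680 /600281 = -9758426.13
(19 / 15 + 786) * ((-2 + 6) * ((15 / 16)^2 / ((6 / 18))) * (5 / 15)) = 177135 / 64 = 2767.73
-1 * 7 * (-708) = 4956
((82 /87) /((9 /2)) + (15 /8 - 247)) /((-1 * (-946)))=-1534151 /5925744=-0.26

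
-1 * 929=-929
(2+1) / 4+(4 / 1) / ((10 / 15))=6.75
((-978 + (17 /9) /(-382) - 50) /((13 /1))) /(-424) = 3534281 /18950256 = 0.19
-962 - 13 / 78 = -5773 / 6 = -962.17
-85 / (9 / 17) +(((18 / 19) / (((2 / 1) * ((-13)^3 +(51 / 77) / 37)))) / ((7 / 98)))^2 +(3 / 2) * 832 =34604672038036236028 / 31822013459984049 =1087.44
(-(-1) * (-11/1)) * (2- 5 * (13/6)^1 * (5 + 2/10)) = 1793/3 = 597.67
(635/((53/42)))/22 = 13335/583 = 22.87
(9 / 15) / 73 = 3 / 365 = 0.01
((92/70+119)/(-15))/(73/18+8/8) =-25266/15925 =-1.59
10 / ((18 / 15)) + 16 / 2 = 49 / 3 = 16.33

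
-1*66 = -66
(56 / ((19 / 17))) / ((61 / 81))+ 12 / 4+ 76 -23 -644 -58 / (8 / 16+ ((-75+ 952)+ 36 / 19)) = -20199120896 / 38730303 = -521.53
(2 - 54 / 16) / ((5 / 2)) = -11 / 20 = -0.55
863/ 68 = 12.69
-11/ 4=-2.75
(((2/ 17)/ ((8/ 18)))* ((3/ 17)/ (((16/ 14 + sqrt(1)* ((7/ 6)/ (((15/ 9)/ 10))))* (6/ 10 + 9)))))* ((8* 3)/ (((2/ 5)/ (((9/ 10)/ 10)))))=567/ 175712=0.00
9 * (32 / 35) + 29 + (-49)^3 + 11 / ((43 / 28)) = -117604.61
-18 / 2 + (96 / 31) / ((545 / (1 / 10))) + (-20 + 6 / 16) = -19344391 / 675800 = -28.62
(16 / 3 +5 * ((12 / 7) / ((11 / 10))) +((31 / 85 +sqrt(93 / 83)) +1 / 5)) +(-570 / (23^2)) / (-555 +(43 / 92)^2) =sqrt(7719) / 83 +1262413001368 / 92199500085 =14.75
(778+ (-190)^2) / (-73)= -36878 / 73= -505.18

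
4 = 4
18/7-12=-66/7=-9.43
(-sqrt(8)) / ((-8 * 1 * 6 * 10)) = sqrt(2) / 240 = 0.01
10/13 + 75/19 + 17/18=25169/4446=5.66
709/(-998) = -709/998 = -0.71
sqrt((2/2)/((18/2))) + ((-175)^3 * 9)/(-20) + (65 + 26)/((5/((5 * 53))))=28998505/12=2416542.08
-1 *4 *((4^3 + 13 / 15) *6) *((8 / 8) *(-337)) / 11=2623208 / 55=47694.69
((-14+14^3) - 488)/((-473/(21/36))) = -7847/2838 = -2.76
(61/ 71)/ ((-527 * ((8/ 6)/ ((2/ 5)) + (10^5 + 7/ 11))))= -2013/ 123481001627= -0.00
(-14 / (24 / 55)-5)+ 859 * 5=51095 / 12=4257.92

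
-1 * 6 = -6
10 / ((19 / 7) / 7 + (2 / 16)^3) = 250880 / 9777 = 25.66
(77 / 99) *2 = 14 / 9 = 1.56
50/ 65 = 10/ 13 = 0.77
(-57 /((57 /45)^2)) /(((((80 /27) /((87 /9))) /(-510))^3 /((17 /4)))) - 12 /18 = 695506496997.06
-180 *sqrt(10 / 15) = -60 *sqrt(6) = -146.97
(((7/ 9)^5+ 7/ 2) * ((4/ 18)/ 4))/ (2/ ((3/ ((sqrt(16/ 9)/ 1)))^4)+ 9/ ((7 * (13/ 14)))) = 12389/ 86184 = 0.14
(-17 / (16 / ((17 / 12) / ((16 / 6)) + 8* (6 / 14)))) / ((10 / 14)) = -15079 / 2560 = -5.89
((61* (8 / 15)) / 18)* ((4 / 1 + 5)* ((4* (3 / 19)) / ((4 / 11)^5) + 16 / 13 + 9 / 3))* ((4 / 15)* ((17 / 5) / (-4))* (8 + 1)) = -6790803833 / 1976000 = -3436.64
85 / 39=2.18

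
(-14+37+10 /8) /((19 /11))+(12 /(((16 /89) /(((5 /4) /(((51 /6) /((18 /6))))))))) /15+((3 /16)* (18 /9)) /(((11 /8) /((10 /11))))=5080991 /312664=16.25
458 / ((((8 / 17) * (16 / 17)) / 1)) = 66181 / 64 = 1034.08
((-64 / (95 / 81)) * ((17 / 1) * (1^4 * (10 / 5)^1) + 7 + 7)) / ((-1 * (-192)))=-13.64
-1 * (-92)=92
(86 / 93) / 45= 86 / 4185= 0.02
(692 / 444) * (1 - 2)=-173 / 111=-1.56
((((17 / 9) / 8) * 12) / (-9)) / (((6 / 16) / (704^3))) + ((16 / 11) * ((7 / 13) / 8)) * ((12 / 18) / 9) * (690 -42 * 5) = -3392836428416 / 11583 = -292915171.24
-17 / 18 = -0.94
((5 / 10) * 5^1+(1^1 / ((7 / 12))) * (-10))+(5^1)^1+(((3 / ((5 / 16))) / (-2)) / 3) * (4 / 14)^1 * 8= -133 / 10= -13.30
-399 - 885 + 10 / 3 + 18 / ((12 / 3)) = -7657 / 6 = -1276.17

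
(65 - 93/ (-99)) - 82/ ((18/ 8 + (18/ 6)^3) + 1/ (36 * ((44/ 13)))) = 96560416/ 1529385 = 63.14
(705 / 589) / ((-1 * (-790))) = 141 / 93062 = 0.00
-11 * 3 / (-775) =33 / 775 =0.04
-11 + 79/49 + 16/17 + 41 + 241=227870/833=273.55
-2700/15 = -180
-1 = -1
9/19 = 0.47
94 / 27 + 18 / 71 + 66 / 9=21218 / 1917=11.07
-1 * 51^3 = -132651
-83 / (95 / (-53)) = 4399 / 95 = 46.31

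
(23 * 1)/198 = 23/198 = 0.12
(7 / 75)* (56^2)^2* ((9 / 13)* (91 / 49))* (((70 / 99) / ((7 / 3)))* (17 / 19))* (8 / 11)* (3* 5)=8024948736 / 2299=3490625.81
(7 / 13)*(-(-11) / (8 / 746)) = 28721 / 52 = 552.33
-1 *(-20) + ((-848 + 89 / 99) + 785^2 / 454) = 23831393 / 44946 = 530.22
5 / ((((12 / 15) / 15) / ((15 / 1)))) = 5625 / 4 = 1406.25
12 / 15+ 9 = 49 / 5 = 9.80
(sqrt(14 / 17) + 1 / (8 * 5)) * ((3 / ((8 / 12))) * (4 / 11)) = 9 / 220 + 18 * sqrt(238) / 187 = 1.53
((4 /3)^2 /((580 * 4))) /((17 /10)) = 2 /4437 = 0.00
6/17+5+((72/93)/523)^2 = 23920394371/4468643273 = 5.35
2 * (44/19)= 88/19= 4.63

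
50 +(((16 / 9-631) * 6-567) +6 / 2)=-12868 / 3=-4289.33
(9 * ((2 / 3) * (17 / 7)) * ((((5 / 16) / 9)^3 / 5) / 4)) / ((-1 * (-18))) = 425 / 250822656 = 0.00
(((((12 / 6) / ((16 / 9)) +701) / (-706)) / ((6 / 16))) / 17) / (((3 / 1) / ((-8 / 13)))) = 22468 / 702117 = 0.03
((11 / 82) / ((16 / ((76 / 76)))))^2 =121 / 1721344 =0.00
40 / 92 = 0.43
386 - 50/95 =7324/19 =385.47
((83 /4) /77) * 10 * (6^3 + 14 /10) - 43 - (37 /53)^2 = 542.36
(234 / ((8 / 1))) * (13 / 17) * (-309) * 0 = 0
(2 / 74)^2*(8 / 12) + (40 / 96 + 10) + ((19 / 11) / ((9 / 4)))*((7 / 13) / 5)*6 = 42728853 / 3915340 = 10.91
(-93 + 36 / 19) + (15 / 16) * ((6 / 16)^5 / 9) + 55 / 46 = -20599360679 / 229113856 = -89.91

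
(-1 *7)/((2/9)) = -63/2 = -31.50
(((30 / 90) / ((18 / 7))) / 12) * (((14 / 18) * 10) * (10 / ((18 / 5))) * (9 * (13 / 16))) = 79625 / 46656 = 1.71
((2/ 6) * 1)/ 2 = 1/ 6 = 0.17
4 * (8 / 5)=32 / 5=6.40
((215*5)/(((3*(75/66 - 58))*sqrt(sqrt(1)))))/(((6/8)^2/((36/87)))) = -1513600/326511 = -4.64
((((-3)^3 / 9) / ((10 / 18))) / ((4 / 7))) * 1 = -189 / 20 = -9.45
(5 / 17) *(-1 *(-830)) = 4150 / 17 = 244.12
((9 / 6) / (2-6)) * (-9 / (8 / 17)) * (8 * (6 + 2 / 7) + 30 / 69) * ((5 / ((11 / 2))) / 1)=9370485 / 28336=330.69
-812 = -812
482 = 482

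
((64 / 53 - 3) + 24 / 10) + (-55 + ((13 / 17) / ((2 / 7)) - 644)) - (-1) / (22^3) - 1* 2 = -33468900899 / 47969240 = -697.72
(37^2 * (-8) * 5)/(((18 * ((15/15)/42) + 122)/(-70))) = 26832400/857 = 31309.68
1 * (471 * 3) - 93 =1320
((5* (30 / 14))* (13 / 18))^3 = 34328125 / 74088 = 463.34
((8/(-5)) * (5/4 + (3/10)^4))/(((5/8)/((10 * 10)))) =-201296/625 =-322.07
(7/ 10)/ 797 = 7/ 7970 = 0.00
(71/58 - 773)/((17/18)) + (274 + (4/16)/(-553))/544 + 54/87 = -28477301301/34896512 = -816.05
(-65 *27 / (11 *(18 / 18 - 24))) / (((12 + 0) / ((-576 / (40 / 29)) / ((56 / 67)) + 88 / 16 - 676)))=-9583353 / 14168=-676.41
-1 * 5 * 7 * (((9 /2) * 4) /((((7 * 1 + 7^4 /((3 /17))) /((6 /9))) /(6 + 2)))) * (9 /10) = -648 /2917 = -0.22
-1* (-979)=979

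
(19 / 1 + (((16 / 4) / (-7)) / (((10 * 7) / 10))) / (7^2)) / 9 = 15205 / 7203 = 2.11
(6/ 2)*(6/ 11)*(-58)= -1044/ 11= -94.91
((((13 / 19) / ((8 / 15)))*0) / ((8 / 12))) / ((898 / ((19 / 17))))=0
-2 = -2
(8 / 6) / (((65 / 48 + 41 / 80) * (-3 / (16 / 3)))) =-80 / 63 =-1.27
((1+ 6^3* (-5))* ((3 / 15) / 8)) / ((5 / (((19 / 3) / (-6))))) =20501 / 3600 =5.69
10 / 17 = 0.59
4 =4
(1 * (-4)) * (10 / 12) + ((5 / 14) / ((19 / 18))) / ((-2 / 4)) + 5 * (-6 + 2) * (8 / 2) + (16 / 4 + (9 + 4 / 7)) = -4015 / 57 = -70.44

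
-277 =-277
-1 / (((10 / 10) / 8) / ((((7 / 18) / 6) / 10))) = -7 / 135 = -0.05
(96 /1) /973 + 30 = 29286 /973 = 30.10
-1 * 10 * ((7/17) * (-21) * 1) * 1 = 1470/17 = 86.47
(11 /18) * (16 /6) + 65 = 1799 /27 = 66.63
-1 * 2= -2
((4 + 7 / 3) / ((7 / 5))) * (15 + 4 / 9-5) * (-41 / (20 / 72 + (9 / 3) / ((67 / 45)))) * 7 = -9812284 / 1659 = -5914.58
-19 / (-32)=19 / 32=0.59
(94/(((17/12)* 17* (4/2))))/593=564/171377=0.00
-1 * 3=-3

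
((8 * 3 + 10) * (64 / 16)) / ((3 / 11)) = 1496 / 3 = 498.67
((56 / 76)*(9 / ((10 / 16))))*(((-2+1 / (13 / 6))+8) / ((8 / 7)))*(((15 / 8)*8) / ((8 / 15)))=416745 / 247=1687.23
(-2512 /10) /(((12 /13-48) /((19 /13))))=5966 /765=7.80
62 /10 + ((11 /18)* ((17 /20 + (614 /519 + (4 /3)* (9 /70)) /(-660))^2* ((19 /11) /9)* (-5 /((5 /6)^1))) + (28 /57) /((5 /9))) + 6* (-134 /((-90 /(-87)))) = -56822103969803095081 /73735400006730000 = -770.62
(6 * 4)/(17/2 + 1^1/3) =144/53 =2.72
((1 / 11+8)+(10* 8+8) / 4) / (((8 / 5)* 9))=1655 / 792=2.09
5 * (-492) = -2460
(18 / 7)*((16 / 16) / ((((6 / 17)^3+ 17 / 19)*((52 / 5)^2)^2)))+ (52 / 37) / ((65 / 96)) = 6889372258479 / 3318724223360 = 2.08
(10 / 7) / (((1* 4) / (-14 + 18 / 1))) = 10 / 7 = 1.43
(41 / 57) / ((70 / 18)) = 123 / 665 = 0.18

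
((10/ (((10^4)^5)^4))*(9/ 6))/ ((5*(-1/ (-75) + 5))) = 9/ 1504000000000000000000000000000000000000000000000000000000000000000000000000000000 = 0.00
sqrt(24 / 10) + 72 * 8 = 2 * sqrt(15) / 5 + 576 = 577.55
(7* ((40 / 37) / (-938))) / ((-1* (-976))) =-5 / 604876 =-0.00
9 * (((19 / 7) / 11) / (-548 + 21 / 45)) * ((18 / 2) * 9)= -207765 / 632401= -0.33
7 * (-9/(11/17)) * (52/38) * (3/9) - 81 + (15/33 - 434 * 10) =-933176/209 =-4464.96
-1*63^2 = -3969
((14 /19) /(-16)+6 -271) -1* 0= -40287 /152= -265.05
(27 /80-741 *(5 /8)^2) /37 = -92517 /11840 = -7.81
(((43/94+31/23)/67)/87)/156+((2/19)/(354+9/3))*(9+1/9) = 35850606497/13335096424104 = 0.00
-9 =-9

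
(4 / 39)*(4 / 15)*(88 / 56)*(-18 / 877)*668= -0.59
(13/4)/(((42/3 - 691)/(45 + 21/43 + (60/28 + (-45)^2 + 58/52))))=-16229141/1630216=-9.96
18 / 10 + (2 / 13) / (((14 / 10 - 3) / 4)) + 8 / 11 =1532 / 715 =2.14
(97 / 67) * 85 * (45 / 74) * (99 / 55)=667845 / 4958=134.70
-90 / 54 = -5 / 3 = -1.67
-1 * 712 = -712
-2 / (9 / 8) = -16 / 9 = -1.78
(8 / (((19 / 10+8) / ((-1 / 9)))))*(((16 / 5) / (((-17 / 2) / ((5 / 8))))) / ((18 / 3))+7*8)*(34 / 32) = -14270 / 2673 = -5.34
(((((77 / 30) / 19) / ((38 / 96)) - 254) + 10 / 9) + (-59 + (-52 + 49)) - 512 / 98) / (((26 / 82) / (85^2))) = -15080233793530 / 2069613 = -7286499.36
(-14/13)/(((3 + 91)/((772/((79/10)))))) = -54040/48269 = -1.12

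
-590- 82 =-672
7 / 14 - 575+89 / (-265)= -304663 / 530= -574.84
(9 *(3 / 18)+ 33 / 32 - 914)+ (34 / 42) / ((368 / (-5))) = -14087831 / 15456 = -911.48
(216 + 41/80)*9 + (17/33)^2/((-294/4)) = 24955132547/12806640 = 1948.61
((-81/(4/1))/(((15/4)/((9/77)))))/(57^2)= -27/138985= -0.00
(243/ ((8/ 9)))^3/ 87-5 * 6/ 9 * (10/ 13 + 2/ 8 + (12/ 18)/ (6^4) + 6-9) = 33045184603477/ 140714496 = 234838.52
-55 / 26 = -2.12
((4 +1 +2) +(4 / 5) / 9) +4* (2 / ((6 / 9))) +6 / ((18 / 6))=949 / 45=21.09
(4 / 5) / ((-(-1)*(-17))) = -4 / 85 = -0.05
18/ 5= 3.60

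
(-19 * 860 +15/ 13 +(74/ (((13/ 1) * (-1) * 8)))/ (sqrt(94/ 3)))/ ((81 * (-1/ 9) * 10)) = 37 * sqrt(282)/ 439920 +42481/ 234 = 181.54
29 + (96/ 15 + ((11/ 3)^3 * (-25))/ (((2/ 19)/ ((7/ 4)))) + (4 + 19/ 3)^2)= -20346.60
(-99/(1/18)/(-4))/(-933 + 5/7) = -6237/13052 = -0.48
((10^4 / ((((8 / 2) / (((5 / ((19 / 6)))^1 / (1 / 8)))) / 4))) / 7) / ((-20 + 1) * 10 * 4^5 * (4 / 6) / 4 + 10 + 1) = -7200000 / 12933851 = -0.56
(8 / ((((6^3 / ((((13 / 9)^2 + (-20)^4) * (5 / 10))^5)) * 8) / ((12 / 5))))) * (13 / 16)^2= 61793106428138132768562176705900322481 / 2570736403169280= 24037122729486290560345.22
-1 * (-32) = 32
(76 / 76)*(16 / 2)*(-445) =-3560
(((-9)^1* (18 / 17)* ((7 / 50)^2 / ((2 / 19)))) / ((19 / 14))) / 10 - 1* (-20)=4222217 / 212500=19.87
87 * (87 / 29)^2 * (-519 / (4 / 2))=-406377 / 2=-203188.50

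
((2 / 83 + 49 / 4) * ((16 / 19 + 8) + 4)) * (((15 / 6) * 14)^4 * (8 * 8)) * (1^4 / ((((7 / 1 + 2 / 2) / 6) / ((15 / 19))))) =268572858750000 / 29963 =8963483588.09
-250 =-250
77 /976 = 0.08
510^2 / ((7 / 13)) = 3381300 / 7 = 483042.86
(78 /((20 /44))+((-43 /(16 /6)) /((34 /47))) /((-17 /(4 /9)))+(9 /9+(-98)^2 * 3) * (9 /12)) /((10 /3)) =188849357 /28900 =6534.58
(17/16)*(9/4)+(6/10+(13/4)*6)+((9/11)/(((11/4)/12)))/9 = 886197/38720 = 22.89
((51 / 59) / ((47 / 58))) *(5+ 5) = 29580 / 2773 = 10.67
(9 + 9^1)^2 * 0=0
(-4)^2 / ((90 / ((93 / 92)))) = 62 / 345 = 0.18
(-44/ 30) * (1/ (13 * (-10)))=11/ 975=0.01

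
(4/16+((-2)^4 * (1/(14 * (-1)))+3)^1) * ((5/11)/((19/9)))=2655/5852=0.45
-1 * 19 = -19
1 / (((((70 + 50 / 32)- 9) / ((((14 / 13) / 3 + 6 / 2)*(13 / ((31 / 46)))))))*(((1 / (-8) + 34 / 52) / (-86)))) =-66334208 / 393855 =-168.42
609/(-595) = -87/85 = -1.02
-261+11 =-250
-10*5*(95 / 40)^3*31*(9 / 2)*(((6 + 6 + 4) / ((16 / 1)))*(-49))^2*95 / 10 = -2182482528975 / 1024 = -2131330594.70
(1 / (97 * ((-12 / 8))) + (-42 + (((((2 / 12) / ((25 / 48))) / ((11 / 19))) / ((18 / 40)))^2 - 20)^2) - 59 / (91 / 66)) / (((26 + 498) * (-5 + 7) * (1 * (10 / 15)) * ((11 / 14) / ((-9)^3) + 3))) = 68133102507410621 / 555186822889627500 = 0.12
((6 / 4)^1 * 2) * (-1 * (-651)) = 1953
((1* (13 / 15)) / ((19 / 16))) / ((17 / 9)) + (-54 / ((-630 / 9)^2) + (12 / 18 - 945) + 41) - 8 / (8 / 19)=-2188774333 / 2374050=-921.96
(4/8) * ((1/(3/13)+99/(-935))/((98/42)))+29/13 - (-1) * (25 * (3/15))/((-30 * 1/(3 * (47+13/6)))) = -284383/13260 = -21.45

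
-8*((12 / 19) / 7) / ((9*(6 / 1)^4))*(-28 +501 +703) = -112 / 1539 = -0.07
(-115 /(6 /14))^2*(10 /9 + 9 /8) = 104332025 /648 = 161006.21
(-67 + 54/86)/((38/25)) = -35675/817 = -43.67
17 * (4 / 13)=68 / 13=5.23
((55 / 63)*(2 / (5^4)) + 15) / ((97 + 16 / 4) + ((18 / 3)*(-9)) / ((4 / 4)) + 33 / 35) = 118147 / 377550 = 0.31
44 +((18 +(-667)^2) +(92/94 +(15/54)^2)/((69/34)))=233762400409/525366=444951.52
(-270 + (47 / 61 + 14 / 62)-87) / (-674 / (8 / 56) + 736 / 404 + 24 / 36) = 203980509 / 2701860800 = 0.08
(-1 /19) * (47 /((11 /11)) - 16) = -31 /19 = -1.63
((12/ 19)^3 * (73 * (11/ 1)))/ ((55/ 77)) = 283.22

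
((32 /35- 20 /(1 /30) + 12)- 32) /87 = -21668 /3045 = -7.12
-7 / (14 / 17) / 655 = -17 / 1310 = -0.01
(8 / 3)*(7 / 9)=2.07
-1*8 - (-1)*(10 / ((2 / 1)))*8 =32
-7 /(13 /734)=-5138 /13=-395.23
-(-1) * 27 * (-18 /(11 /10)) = -441.82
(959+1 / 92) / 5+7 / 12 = 66373 / 345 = 192.39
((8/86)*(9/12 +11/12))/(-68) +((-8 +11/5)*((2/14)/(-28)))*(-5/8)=-71437/3438624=-0.02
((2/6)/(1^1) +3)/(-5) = -2/3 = -0.67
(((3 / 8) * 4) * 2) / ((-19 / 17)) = -51 / 19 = -2.68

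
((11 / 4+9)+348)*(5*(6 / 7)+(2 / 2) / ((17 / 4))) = 387091 / 238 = 1626.43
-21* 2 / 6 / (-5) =7 / 5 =1.40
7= 7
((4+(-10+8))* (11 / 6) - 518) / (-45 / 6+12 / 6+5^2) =-3086 / 117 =-26.38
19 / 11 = 1.73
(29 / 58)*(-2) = -1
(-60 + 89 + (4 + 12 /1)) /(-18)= -5 /2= -2.50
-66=-66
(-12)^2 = 144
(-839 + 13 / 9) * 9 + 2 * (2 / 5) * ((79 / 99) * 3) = -1243454 / 165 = -7536.08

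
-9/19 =-0.47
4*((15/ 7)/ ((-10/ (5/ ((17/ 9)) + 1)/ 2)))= -744/ 119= -6.25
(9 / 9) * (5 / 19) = 5 / 19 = 0.26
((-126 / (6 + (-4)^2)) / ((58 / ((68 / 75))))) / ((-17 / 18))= 756 / 7975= 0.09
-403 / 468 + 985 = 35429 / 36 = 984.14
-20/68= -0.29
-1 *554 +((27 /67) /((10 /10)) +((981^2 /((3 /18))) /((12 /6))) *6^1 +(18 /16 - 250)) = 9284428803 /536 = 17321695.53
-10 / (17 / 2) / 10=-2 / 17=-0.12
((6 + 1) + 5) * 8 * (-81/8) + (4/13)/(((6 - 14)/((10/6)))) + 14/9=-227099/234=-970.51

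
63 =63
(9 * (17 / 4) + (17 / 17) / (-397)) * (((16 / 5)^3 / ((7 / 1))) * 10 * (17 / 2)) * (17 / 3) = 17974264832 / 208425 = 86238.53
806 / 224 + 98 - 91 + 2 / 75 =89249 / 8400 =10.62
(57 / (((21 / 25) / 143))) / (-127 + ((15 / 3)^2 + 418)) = 67925 / 2212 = 30.71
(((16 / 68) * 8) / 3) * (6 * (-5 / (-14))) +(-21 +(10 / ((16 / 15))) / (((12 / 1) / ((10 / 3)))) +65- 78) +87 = 325291 / 5712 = 56.95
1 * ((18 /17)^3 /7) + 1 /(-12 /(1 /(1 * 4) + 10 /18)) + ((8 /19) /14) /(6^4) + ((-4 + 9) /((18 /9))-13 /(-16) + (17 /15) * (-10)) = -3352807979 /423421992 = -7.92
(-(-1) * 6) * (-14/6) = -14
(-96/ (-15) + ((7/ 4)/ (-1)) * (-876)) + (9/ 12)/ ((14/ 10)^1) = 215591/ 140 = 1539.94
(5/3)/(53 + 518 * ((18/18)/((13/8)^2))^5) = 689292459245/23588094998487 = 0.03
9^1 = 9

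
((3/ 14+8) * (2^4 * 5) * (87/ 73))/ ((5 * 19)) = 80040/ 9709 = 8.24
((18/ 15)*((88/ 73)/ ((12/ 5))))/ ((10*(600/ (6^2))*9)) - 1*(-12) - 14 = -54739/ 27375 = -2.00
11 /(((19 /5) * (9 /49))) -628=-104693 /171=-612.24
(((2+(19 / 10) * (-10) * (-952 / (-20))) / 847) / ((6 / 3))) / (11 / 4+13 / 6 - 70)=27072 / 3307535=0.01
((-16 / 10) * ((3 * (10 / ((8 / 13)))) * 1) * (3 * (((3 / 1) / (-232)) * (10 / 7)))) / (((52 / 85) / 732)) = 5172.23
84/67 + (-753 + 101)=-43600/67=-650.75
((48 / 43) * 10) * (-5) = -2400 / 43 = -55.81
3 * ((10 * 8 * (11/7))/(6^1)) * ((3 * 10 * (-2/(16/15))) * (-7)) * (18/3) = 148500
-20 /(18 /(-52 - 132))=1840 /9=204.44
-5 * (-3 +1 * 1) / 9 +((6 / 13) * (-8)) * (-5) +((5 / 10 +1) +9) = 7037 / 234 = 30.07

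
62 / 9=6.89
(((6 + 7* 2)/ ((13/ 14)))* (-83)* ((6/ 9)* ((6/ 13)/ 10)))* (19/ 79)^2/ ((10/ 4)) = -6711712/ 5273645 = -1.27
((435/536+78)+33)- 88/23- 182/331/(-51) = 22474990541/208108968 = 108.00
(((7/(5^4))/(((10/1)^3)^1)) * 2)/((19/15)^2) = 63/4512500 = 0.00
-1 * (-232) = 232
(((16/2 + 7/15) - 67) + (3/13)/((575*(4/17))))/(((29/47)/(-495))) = 8143195137/173420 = 46956.49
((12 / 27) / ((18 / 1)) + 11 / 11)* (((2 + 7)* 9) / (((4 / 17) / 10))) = 7055 / 2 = 3527.50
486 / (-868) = -243 / 434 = -0.56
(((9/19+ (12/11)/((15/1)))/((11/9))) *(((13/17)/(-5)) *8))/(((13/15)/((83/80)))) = -1279611/1954150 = -0.65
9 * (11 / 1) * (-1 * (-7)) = 693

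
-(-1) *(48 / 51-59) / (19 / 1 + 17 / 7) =-2303 / 850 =-2.71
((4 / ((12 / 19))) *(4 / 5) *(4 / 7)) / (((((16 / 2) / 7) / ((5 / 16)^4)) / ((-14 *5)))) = -83125 / 49152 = -1.69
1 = 1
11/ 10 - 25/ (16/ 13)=-1537/ 80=-19.21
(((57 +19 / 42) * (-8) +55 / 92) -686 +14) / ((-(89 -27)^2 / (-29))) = -63368857 / 7426608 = -8.53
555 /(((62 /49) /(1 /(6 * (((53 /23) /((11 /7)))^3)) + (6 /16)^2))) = 350938850785 /4135207552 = 84.87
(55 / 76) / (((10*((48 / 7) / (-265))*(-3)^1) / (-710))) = -661.89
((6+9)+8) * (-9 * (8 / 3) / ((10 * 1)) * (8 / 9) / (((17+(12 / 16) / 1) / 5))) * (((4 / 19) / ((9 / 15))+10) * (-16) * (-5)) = -138956800 / 12141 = -11445.25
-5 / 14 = -0.36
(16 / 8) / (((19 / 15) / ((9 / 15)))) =18 / 19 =0.95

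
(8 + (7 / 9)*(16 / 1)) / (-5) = -184 / 45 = -4.09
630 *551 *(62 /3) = 7174020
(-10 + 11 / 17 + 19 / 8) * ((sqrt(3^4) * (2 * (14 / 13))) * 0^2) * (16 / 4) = 0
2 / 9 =0.22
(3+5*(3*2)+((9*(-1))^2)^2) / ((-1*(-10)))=3297 / 5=659.40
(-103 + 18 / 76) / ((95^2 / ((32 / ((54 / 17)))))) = -0.11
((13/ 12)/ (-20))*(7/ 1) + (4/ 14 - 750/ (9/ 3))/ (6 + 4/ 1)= -25.35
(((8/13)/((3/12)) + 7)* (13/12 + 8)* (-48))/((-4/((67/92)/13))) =898269/15548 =57.77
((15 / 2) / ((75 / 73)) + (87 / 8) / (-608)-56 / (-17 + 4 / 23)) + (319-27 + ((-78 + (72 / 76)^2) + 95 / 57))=40624462373 / 178824960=227.17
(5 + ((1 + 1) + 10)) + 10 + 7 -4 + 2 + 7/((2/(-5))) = 29/2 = 14.50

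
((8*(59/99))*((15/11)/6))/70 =118/7623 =0.02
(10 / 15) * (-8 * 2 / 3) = -32 / 9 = -3.56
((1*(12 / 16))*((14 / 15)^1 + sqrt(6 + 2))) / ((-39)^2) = 7 / 15210 + sqrt(2) / 1014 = 0.00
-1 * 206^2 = -42436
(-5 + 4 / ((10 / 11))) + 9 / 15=0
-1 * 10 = -10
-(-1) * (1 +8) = 9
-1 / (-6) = 1 / 6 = 0.17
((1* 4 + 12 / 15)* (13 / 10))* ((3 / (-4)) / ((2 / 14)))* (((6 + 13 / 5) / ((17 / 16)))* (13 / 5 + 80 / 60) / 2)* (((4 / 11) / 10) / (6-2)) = -2770404 / 584375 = -4.74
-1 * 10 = -10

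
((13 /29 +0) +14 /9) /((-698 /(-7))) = 3661 /182178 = 0.02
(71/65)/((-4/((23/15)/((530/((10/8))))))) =-1633/1653600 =-0.00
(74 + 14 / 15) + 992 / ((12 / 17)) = 22204 / 15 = 1480.27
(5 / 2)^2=6.25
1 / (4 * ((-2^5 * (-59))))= 1 / 7552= 0.00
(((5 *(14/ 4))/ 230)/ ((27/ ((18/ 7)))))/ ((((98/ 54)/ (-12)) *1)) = -54/ 1127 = -0.05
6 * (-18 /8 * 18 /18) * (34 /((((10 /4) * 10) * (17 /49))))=-52.92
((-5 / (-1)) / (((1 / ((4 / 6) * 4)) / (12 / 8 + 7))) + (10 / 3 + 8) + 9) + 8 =425 / 3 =141.67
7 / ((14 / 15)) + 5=25 / 2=12.50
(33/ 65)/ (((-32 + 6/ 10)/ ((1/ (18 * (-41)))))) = 11/ 502086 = 0.00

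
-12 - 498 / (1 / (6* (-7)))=20904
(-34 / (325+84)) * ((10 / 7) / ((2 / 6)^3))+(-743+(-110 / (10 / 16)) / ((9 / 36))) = -4151941 / 2863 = -1450.21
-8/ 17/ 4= -2/ 17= -0.12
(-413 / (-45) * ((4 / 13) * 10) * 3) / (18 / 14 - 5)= -11564 / 507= -22.81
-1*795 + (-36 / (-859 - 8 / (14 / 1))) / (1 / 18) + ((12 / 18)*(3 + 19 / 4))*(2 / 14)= -200530591 / 252714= -793.51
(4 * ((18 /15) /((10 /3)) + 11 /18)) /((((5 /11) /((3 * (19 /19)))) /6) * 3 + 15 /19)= 365332 /81375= 4.49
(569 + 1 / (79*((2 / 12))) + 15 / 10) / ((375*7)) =90151 / 414750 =0.22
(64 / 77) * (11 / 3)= 64 / 21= 3.05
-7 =-7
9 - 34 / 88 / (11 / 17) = 4067 / 484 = 8.40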